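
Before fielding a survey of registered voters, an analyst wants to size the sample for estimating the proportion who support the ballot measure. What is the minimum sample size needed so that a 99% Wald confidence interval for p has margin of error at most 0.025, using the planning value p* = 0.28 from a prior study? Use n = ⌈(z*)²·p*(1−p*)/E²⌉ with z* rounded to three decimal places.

n = 2141

z* = 2.576 at the 99% level.
p*(1−p*) = 0.28·0.72 = 0.2016.
Required n before rounding: 6.635776 × 0.2016 / 0.025² = 2140.436.
Rounding up, n = 2141.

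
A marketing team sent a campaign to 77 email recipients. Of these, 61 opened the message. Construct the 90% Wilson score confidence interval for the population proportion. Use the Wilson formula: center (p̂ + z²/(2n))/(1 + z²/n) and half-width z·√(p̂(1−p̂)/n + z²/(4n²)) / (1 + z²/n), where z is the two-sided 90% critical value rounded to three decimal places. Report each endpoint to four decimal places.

(0.7069, 0.8577)

p̂ = 61/77 = 0.79221; z = 1.645, so z² = 2.706025.
1 + z²/n = 1.035143.
Center = (0.79221 + 0.017572)/1.035143 = 0.78229.
Radicand: p̂(1−p̂)/n + z²/(4n²) = 0.002137852 + 0.000114101 = 0.002251953.
Half-width = z·√(radicand)/denom = 1.645·0.047455/1.035143 = 0.07541.
CI: 0.78229 ± 0.07541 = (0.7069, 0.8577).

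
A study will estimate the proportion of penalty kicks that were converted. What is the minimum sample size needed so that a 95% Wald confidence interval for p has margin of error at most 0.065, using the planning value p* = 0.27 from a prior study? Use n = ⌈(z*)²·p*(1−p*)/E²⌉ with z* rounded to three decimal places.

z* = 1.960 at the 95% level.
p*(1−p*) = 0.1971.
Required n before rounding: 3.841600 × 0.1971 / 0.065² = 179.214.
Rounding up, n = 180.

n = 180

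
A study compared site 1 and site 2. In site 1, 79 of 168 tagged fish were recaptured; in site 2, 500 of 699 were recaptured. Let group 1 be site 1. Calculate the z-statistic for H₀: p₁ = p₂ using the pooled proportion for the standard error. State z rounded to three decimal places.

z = -6.056

p̂₁ = 79/168 = 0.47024, p̂₂ = 500/699 = 0.71531.
Pooling: p̂ = 579/867 = 0.66782.
SE = √[p̂(1−p̂)(1/n₁+1/n₂)] = √[0.66782·0.33218·(1/168+1/699)] ≈ 0.040470.
z = (p̂₁ − p̂₂)/SE = (0.47024 − 0.71531)/0.040470 = -0.24507/0.040470 = -6.056.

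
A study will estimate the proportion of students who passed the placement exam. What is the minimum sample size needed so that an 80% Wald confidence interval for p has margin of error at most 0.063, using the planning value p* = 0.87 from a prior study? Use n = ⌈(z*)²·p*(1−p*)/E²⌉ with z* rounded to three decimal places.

z* = 1.282 at the 80% level.
p*(1−p*) = 0.1131.
(z*)²·p*(1−p*)/E² = 1.643524·0.1131/0.003969 = 46.834.
Rounding up, n = 47.

n = 47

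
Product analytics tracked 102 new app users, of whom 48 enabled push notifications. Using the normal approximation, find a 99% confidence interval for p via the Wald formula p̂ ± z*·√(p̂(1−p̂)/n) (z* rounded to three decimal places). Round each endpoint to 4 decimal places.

(0.3433, 0.5979)

Sample proportion p̂ = 48/102 = 0.47059.
SE = √(p̂(1−p̂)/n) = √(0.249135/102) = 0.049422.
For 99% confidence, z* = 2.576.
Margin = 2.576·0.049422 = 0.12731.
So the interval runs from 0.3433 to 0.5979.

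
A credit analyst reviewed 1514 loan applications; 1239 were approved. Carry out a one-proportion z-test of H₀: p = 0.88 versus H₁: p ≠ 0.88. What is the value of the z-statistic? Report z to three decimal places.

z = -7.380

With x = 1239 successes in n = 1514, p̂ = 0.81836.
Null standard error: √(0.88·0.12/1514) = √0.000069749 = 0.008352.
z = (p̂ − p₀)/SE = (0.81836 − 0.88)/0.008352 = -7.380.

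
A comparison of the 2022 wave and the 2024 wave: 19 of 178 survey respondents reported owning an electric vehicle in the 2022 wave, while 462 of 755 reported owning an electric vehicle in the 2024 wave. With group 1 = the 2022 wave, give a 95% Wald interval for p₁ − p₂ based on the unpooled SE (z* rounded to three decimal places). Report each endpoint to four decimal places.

(-0.5623, -0.4480)

p̂₁ = 0.10674, p̂₂ = 0.61192, so the observed difference is -0.50518.
Unpooled SE = √(p̂₁(1−p̂₁)/n₁ + p̂₂(1−p̂₂)/n₂) = √(0.000535662 + 0.000314535) = 0.029158.
The 95% critical value is z* = 1.960. Margin of error = 0.05715.
CI: -0.50518 ± 0.05715 = (-0.5623, -0.4480).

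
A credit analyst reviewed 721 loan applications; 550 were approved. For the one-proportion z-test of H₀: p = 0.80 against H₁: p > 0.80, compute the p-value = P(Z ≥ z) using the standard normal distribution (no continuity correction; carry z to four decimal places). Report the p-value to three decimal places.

p-value = 0.994

The sample proportion is 550/721 = 0.76283.
Under H₀, SE = √(p₀(1−p₀)/n) = √(0.80·0.20/721) = √0.000221914 = 0.014897.
z = (p̂ − p₀)/SE = (550/721 − 0.80)/0.014897 ≈ -2.4952.
p-value = P(Z ≥ z) with z = -2.4952 → 0.994.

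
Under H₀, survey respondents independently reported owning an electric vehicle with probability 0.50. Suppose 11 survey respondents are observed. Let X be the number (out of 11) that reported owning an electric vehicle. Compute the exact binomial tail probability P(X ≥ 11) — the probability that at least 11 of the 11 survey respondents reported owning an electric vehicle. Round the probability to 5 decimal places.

P = 0.00049

X ~ Binomial(n=11, p=0.50).
P(X ≥ 11) = C(11,11)·0.50^11·0.50^0.
= 0.000488 = 0.00049.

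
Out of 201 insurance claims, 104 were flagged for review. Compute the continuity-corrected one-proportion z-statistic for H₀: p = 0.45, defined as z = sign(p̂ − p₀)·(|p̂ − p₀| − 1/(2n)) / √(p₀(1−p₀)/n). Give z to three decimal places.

With x = 104 successes in n = 201, p̂ = 0.51741. p̂ − p₀ = 0.067413.
1/(2n) = 0.002488.
Corrected numerator: |0.067413| − 0.002488 = 0.064925.
SE₀ = √(0.45·0.55/201) = 0.035091.
z = +0.064925/0.035091 = 1.850.

z = 1.850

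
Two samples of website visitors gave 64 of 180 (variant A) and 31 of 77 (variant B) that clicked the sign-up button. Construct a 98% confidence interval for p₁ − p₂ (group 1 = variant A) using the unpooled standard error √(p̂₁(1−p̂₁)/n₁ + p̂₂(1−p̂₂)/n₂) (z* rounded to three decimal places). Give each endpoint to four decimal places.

(-0.2013, 0.1072)

p̂₁ = 0.35556, p̂₂ = 0.40260, so the observed difference is -0.04704.
SE = √(0.001272977 + 0.003123542) = √0.004396519 = 0.066306.
For 98% confidence, z* = 2.326. Margin of error = 0.15423.
CI: -0.04704 ± 0.15423 = (-0.2013, 0.1072).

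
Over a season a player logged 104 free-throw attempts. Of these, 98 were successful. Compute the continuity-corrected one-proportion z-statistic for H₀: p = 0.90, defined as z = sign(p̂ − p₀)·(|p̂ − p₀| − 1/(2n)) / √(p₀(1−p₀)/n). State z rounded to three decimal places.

z = 1.275

Sample proportion p̂ = 98/104 = 0.94231. p̂ − p₀ = 0.042308.
1/(2n) = 0.004808.
Corrected numerator: |0.042308| − 0.004808 = 0.037500.
Null standard error: √(0.90·0.10/104) = √0.000865385 = 0.029417.
z = +0.037500/0.029417 = 1.275.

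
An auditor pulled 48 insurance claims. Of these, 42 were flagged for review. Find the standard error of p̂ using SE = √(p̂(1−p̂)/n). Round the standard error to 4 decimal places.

SE = 0.0477

Sample proportion p̂ = 42/48 = 0.87500.
p̂(1−p̂) = 0.87500·0.12500 = 0.109375.
SE = √(0.109375/48) = 0.0477.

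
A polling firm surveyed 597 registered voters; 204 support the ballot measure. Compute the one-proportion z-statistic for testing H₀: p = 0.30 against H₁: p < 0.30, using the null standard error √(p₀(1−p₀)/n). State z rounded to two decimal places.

z = 2.22

The sample proportion is 204/597 = 0.34171.
Under H₀, SE = √(p₀(1−p₀)/n) = √(0.30·0.70/597) = √0.000351759 = 0.018755.
z = (0.34171 − 0.30)/0.018755 = 0.04171/0.018755 = 2.22.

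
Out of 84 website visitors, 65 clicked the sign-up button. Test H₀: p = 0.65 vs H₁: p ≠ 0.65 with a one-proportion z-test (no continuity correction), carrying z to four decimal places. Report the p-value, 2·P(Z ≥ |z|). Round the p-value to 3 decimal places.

The sample proportion is 65/84 = 0.77381.
Under H₀, SE = √(p₀(1−p₀)/n) = √(0.65·0.35/84) = √0.002708333 = 0.052042.
Test statistic (full precision, shown to 4 dp): z = (65/84 − 0.65)/SE₀ ≈ 2.3790.
p-value = 2·P(Z ≥ |z|) with z = 2.3790 → 0.017.

p-value = 0.017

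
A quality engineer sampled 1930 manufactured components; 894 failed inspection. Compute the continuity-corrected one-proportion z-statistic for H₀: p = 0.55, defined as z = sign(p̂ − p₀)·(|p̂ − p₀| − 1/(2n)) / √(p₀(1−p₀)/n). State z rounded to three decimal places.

With x = 894 successes in n = 1930, p̂ = 0.46321. p̂ − p₀ = -0.086788.
1/(2n) = 0.000259.
Corrected numerator: |-0.086788| − 0.000259 = 0.086529.
Null standard error: √(0.55·0.45/1930) = √0.000128238 = 0.011324.
z = −0.086529/0.011324 = -7.641.

z = -7.641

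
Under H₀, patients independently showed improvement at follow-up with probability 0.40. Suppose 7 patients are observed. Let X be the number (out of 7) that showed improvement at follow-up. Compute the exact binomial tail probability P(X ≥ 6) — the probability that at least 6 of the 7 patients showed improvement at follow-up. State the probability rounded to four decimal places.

X is binomial with n = 7 and p = 0.40.
P(X ≥ 6) = C(7,6)·0.40^6·0.60^1 + C(7,7)·0.40^7·0.60^0.
= 0.017203 + 0.001638 = 0.0188.

P = 0.0188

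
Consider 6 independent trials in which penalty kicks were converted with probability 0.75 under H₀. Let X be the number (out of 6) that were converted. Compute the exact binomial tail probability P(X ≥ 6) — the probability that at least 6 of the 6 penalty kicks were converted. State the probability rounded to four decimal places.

P = 0.1780

X ~ Binomial(n=6, p=0.75).
P(X ≥ 6) = C(6,6)·0.75^6·0.25^0.
= 0.177979 = 0.1780.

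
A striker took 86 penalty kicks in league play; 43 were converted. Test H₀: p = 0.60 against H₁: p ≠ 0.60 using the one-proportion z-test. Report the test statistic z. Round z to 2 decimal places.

With x = 43 successes in n = 86, p̂ = 0.50000.
Under H₀, SE = √(p₀(1−p₀)/n) = √(0.60·0.40/86) = √0.002790698 = 0.052827.
Test statistic: z = -0.10000/0.052827 = -1.89.

z = -1.89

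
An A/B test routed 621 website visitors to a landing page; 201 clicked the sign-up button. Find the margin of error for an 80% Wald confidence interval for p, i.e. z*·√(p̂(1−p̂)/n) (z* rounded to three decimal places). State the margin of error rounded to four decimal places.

Sample proportion p̂ = 201/621 = 0.32367.
SE(p̂) = √(0.32367·0.67633/621) = 0.018775.
z* = 1.282 at the 80% level.
So ME = 0.0241.

ME = 0.0241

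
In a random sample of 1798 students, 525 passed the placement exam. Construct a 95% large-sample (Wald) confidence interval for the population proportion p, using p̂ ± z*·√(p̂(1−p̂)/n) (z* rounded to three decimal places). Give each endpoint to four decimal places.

(0.2710, 0.3130)

Sample proportion p̂ = 525/1798 = 0.29199.
SE = √(p̂(1−p̂)/n) = √(0.206732/1798) = 0.010723.
z* = 1.960 at the 95% level.
Margin = 1.960·0.010723 = 0.02102.
So the interval runs from 0.2710 to 0.3130.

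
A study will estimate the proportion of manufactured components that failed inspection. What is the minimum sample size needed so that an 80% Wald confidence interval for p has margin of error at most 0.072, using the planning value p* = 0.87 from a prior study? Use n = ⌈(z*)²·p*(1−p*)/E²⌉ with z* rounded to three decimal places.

For 80% confidence, z* = 1.282.
p*(1−p*) = 0.87·0.13 = 0.1131.
(z*)²·p*(1−p*)/E² = 1.643524·0.1131/0.005184 = 35.857.
Rounding up, n = 36.

n = 36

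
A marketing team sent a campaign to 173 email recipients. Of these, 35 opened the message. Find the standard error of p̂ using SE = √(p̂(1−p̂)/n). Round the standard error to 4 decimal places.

Sample proportion p̂ = 35/173 = 0.20231.
p̂(1−p̂) = 0.20231·0.79769 = 0.161381.
Dividing by n and taking the root: √0.000932838 = 0.0305.

SE = 0.0305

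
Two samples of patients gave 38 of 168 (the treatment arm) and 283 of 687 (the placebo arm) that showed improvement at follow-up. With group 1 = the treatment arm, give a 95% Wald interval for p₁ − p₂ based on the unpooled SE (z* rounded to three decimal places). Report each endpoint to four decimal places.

(-0.2589, -0.1126)

p̂₁ = 0.22619, p̂₂ = 0.41194, so the observed difference is -0.18575.
Unpooled SE = √(p̂₁(1−p̂₁)/n₁ + p̂₂(1−p̂₂)/n₂) = √(0.001041835 + 0.000352612) = 0.037342.
For 95% confidence, z* = 1.960. Margin of error = 0.07319.
So the interval runs from -0.2589 to -0.1126.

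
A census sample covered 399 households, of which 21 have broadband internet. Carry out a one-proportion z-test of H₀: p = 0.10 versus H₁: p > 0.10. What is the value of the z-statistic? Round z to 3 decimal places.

p̂ = 21/399 = 0.05263.
SE₀ = √(0.10·0.90/399) = 0.015019.
Test statistic: z = -0.04737/0.015019 = -3.154.

z = -3.154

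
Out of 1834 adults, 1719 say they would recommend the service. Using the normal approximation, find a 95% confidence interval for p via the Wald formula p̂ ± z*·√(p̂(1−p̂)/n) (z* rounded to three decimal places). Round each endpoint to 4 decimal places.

(0.9262, 0.9484)

The sample proportion is 1719/1834 = 0.93730.
SE(p̂) = √(0.93730·0.06270/1834) = 0.005661.
For 95% confidence, z* = 1.960.
Margin of error: 1.960 × 0.005661 = 0.01110.
Interval: 0.93730 ± 0.01110 → (0.9262, 0.9484).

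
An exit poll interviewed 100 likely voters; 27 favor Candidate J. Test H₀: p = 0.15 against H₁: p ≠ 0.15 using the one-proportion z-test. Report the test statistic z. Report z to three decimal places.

Sample proportion p̂ = 27/100 = 0.27000.
SE₀ = √(0.15·0.85/100) = 0.035707.
z = (p̂ − p₀)/SE = (0.27000 − 0.15)/0.035707 = 3.361.

z = 3.361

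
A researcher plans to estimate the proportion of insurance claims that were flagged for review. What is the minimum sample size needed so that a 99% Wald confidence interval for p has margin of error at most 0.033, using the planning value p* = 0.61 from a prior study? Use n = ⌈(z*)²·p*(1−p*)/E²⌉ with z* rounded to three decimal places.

For 99% confidence, z* = 2.576.
p*(1−p*) = 0.2379.
(z*)²·p*(1−p*)/E² = 6.635776·0.2379/0.001089 = 1449.634.
Rounding up, n = 1450.

n = 1450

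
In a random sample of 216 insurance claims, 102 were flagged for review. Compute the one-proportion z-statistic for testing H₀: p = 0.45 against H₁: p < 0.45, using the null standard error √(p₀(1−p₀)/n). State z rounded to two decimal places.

Sample proportion p̂ = 102/216 = 0.47222.
Null standard error: √(0.45·0.55/216) = √0.001145833 = 0.033850.
Test statistic: z = 0.02222/0.033850 = 0.66.

z = 0.66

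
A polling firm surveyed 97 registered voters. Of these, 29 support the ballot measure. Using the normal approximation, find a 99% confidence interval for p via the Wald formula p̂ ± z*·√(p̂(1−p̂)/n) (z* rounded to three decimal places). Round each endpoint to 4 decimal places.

With x = 29 successes in n = 97, p̂ = 0.29897.
SE = √(p̂(1−p̂)/n) = √(0.209587/97) = 0.046483.
For 99% confidence, z* = 2.576.
Margin of error: 2.576 × 0.046483 = 0.11974.
CI: 0.29897 ± 0.11974 = (0.1792, 0.4187).

(0.1792, 0.4187)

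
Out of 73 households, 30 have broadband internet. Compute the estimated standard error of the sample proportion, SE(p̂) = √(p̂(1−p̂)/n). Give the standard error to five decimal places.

With x = 30 successes in n = 73, p̂ = 0.41096.
p̂(1−p̂) = 0.242072.
SE = √(0.242072/73) = 0.05759.

SE = 0.05759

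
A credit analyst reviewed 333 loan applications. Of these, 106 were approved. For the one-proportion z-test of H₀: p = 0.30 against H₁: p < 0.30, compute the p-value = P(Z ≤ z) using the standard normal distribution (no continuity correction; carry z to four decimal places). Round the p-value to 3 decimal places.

p-value = 0.767

With x = 106 successes in n = 333, p̂ = 0.31832.
Null standard error: √(0.30·0.70/333) = √0.000630631 = 0.025112.
z = (p̂ − p₀)/SE = (106/333 − 0.30)/0.025112 ≈ 0.7295.
From the standard normal, P(Z ≤ z) = 0.767.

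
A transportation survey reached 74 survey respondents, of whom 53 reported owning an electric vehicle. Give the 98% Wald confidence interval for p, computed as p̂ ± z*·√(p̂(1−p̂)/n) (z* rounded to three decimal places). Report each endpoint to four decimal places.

With x = 53 successes in n = 74, p̂ = 0.71622.
SE = √(p̂(1−p̂)/n) = √(0.203251/74) = 0.052408.
The 98% critical value is z* = 2.326.
Margin = 2.326·0.052408 = 0.12190.
So the interval runs from 0.5943 to 0.8381.

(0.5943, 0.8381)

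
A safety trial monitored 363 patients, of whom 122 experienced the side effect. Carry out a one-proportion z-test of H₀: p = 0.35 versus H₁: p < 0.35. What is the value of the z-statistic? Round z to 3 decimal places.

z = -0.556

With x = 122 successes in n = 363, p̂ = 0.33609.
Under H₀, SE = √(p₀(1−p₀)/n) = √(0.35·0.65/363) = √0.000626722 = 0.025034.
z = (0.33609 − 0.35)/0.025034 = -0.01391/0.025034 = -0.556.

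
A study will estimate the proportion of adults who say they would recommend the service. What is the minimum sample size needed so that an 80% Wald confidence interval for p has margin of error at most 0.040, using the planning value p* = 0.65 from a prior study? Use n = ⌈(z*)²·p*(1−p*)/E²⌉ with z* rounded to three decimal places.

z* = 1.282 at the 80% level.
p*(1−p*) = 0.2275.
(z*)²·p*(1−p*)/E² = 1.643524·0.2275/0.001600 = 233.689.
Rounding up, n = 234.

n = 234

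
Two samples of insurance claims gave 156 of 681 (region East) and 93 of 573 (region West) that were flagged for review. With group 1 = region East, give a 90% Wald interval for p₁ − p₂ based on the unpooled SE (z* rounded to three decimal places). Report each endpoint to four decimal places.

(0.0301, 0.1034)

p̂₁ = 0.22907, p̂₂ = 0.16230, so the observed difference is 0.06677.
Unpooled SE = √(p̂₁(1−p̂₁)/n₁ + p̂₂(1−p̂₂)/n₂) = √(0.000259324 + 0.000237280) = 0.022285.
z* = 1.645 at the 90% level. Margin of error = 0.03666.
So the interval runs from 0.0301 to 0.1034.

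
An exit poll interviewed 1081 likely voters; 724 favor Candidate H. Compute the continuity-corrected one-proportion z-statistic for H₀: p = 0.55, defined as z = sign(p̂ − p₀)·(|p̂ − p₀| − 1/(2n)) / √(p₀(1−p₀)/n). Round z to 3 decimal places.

z = 7.884

Sample proportion p̂ = 724/1081 = 0.66975. p̂ − p₀ = 0.119750.
Continuity correction 1/(2n) = 1/2162 = 0.000463.
Corrected numerator: |0.119750| − 0.000463 = 0.119287.
Under H₀, SE = √(p₀(1−p₀)/n) = √(0.55·0.45/1081) = √0.000228955 = 0.015131.
z = +0.119287/0.015131 = 7.884.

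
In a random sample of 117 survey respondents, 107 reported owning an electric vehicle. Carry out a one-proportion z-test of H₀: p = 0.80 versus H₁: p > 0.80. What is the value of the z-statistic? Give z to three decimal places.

z = 3.097

The sample proportion is 107/117 = 0.91453.
Under H₀, SE = √(p₀(1−p₀)/n) = √(0.80·0.20/117) = √0.001367521 = 0.036980.
z = (p̂ − p₀)/SE = (0.91453 − 0.80)/0.036980 = 3.097.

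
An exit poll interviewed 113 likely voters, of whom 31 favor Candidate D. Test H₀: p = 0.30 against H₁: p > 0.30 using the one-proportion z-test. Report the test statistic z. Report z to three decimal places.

z = -0.595

The sample proportion is 31/113 = 0.27434.
Under H₀, SE = √(p₀(1−p₀)/n) = √(0.30·0.70/113) = √0.001858407 = 0.043109.
Test statistic: z = -0.02566/0.043109 = -0.595.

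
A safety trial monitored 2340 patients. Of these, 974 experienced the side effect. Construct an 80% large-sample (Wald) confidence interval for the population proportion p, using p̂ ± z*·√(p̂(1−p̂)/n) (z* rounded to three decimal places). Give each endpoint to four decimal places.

(0.4032, 0.4293)

With x = 974 successes in n = 2340, p̂ = 0.41624.
SE(p̂) = √(0.41624·0.58376/2340) = 0.010190.
z* = 1.282 at the 80% level.
Margin of error: 1.282 × 0.010190 = 0.01306.
CI: 0.41624 ± 0.01306 = (0.4032, 0.4293).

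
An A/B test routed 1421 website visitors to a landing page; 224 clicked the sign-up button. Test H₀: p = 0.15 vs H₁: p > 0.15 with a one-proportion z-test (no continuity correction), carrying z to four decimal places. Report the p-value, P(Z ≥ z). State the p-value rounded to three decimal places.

The sample proportion is 224/1421 = 0.15764.
Under H₀, SE = √(p₀(1−p₀)/n) = √(0.15·0.85/1421) = √0.000089726 = 0.009472.
Test statistic (full precision, shown to 4 dp): z = (224/1421 − 0.15)/SE₀ ≈ 0.8061.
p-value = P(Z ≥ z) with z = 0.8061 → 0.210.

p-value = 0.210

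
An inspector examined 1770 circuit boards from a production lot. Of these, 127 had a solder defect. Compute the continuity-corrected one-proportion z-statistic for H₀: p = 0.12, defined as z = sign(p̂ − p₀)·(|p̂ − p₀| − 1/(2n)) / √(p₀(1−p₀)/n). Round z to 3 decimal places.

z = -6.210

The sample proportion is 127/1770 = 0.07175. p̂ − p₀ = -0.048249.
Continuity correction 1/(2n) = 1/3540 = 0.000282.
Corrected numerator: |-0.048249| − 0.000282 = 0.047967.
Null standard error: √(0.12·0.88/1770) = √0.000059661 = 0.007724.
z = (−)0.047967/0.007724 = -6.210.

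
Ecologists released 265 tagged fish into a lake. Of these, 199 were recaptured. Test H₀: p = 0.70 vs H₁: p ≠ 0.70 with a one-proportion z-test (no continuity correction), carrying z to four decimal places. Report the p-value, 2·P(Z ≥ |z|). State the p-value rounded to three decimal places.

The sample proportion is 199/265 = 0.75094.
SE₀ = √(0.70·0.30/265) = 0.028151.
Test statistic (full precision, shown to 4 dp): z = (199/265 − 0.70)/SE₀ ≈ 1.8097.
From the standard normal, 2·P(Z ≥ |z|) = 0.070.

p-value = 0.070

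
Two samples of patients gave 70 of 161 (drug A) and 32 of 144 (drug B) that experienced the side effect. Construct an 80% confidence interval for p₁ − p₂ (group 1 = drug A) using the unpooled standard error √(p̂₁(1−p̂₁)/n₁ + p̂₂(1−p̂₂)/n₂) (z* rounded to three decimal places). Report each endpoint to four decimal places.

(0.1456, 0.2795)

p̂₁ = 0.43478, p̂₂ = 0.22222, so the observed difference is 0.21256.
SE = √(0.001526377 + 0.001200274) = √0.002726651 = 0.052217.
For 80% confidence, z* = 1.282. Margin of error = 0.06694.
CI: 0.21256 ± 0.06694 = (0.1456, 0.2795).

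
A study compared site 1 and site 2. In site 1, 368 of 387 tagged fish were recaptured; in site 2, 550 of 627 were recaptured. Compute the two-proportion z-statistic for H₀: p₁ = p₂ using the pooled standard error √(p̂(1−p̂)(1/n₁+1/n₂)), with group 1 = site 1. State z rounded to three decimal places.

Sample proportions: p̂₁ = 368/387 = 0.95090 and p̂₂ = 550/627 = 0.87719.
Pooling: p̂ = 918/1014 = 0.90533.
Pooled SE = √[0.0857113·0.00417888] ≈ 0.018926.
z = 0.07371/0.018926 = 3.895.

z = 3.895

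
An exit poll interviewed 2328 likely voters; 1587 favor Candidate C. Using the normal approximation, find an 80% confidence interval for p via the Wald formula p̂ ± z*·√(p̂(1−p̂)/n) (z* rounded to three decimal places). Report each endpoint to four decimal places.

(0.6693, 0.6941)

Sample proportion p̂ = 1587/2328 = 0.68170.
Standard error of p̂: √(0.216985/2328) = √0.000093207 = 0.009654.
For 80% confidence, z* = 1.282.
Margin of error: 1.282 × 0.009654 = 0.01238.
Interval: 0.68170 ± 0.01238 → (0.6693, 0.6941).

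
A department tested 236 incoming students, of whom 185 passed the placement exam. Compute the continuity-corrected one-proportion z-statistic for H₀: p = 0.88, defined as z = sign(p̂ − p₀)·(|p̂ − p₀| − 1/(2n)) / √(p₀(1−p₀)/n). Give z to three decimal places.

The sample proportion is 185/236 = 0.78390. p̂ − p₀ = -0.096102.
Continuity correction 1/(2n) = 1/472 = 0.002119.
Corrected numerator: |-0.096102| − 0.002119 = 0.093983.
Under H₀, SE = √(p₀(1−p₀)/n) = √(0.88·0.12/236) = √0.000447458 = 0.021153.
z = −0.093983/0.021153 = -4.443.

z = -4.443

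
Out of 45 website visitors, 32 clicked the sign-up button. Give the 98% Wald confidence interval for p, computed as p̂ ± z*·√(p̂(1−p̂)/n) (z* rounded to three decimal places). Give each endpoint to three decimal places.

With x = 32 successes in n = 45, p̂ = 0.71111.
Standard error of p̂: √(0.205432/45) = √0.004565158 = 0.067566.
For 98% confidence, z* = 2.326.
Margin = 2.326·0.067566 = 0.15716.
Interval: 0.71111 ± 0.15716 → (0.554, 0.868).

(0.554, 0.868)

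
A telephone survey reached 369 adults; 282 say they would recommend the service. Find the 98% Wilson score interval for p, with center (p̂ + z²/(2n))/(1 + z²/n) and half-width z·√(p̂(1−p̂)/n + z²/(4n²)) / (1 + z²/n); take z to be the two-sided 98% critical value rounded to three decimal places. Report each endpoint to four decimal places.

p̂ = 282/369 = 0.76423; z = 2.326, so z² = 5.410276.
Denominator 1 + z²/n = 1 + 5.410276/369 = 1.014662.
Adjusted center: (0.76423 + z²/(2n))/1.014662 = 0.76041.
Radicand: p̂(1−p̂)/n + z²/(4n²) = 0.000488303 + 0.000009934 = 0.000498237.
Half-width = z·√(radicand)/denom = 2.326·0.022321/1.014662 = 0.05117.
Interval: 0.76041 ± 0.05117 → (0.7092, 0.8116).

(0.7092, 0.8116)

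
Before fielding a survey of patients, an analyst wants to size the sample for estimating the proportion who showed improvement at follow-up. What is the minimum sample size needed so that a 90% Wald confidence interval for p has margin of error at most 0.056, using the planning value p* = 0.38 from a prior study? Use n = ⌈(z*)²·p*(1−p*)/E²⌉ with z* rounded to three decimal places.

z* = 1.645 at the 90% level.
p*(1−p*) = 0.38·0.62 = 0.2356.
Required n before rounding: 2.706025 × 0.2356 / 0.056² = 203.297.
Rounding up, n = 204.

n = 204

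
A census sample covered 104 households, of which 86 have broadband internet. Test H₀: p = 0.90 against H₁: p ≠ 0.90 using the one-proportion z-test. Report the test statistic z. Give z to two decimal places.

z = -2.48

With x = 86 successes in n = 104, p̂ = 0.82692.
Null standard error: √(0.90·0.10/104) = √0.000865385 = 0.029417.
Test statistic: z = -0.07308/0.029417 = -2.48.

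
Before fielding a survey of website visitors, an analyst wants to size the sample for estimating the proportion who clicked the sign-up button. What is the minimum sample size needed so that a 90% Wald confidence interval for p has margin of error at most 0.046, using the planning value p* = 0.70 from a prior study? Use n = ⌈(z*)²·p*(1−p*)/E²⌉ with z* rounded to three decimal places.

The 90% critical value is z* = 1.645.
p*(1−p*) = 0.2100.
Required n before rounding: 2.706025 × 0.2100 / 0.046² = 268.556.
Rounding up, n = 269.

n = 269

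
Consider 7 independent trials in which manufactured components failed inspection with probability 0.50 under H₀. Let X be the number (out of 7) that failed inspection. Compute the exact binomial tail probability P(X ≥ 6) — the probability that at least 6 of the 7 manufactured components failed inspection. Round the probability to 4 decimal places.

X is binomial with n = 7 and p = 0.50.
P(X ≥ 6) = C(7,6)·0.50^6·0.50^1 + C(7,7)·0.50^7·0.50^0.
= 0.054688 + 0.007812 = 0.0625.

P = 0.0625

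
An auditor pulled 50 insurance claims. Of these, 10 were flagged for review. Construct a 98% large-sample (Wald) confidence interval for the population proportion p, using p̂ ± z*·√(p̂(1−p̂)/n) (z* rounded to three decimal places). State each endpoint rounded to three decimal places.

With x = 10 successes in n = 50, p̂ = 0.20000.
SE(p̂) = √(0.20000·0.80000/50) = 0.056569.
For 98% confidence, z* = 2.326.
Margin of error: 2.326 × 0.056569 = 0.13158.
CI: 0.20000 ± 0.13158 = (0.068, 0.332).

(0.068, 0.332)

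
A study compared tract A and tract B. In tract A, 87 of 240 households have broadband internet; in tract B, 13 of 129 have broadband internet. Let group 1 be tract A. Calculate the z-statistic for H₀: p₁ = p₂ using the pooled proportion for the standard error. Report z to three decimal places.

Sample proportions: p̂₁ = 87/240 = 0.36250 and p̂₂ = 13/129 = 0.10078.
Pooled p̂ = (87+13)/(240+129) = 100/369 = 0.27100.
Pooled SE = √[0.1975602·0.01191860] ≈ 0.048525.
z = 0.26172/0.048525 = 5.394.

z = 5.394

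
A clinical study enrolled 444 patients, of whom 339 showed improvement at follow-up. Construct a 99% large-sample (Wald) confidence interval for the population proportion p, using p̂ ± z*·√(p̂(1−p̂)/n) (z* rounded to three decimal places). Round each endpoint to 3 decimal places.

(0.712, 0.815)

p̂ = 339/444 = 0.76351.
SE = √(p̂(1−p̂)/n) = √(0.180561/444) = 0.020166.
For 99% confidence, z* = 2.576.
Margin = 2.576·0.020166 = 0.05195.
So the interval runs from 0.712 to 0.815.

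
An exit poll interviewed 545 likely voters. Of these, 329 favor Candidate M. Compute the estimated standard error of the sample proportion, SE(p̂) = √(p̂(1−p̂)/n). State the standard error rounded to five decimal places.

SE = 0.02095

With x = 329 successes in n = 545, p̂ = 0.60367.
p̂(1−p̂) = 0.60367·0.39633 = 0.239253.
SE = √(0.239253/545) = 0.02095.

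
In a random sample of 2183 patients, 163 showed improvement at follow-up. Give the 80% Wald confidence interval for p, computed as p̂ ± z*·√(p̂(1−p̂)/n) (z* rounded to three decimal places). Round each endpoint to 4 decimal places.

Sample proportion p̂ = 163/2183 = 0.07467.
Standard error of p̂: √(0.069093/2183) = √0.000031650 = 0.005626.
z* = 1.282 at the 80% level.
Margin of error: 1.282 × 0.005626 = 0.00721.
So the interval runs from 0.0675 to 0.0819.

(0.0675, 0.0819)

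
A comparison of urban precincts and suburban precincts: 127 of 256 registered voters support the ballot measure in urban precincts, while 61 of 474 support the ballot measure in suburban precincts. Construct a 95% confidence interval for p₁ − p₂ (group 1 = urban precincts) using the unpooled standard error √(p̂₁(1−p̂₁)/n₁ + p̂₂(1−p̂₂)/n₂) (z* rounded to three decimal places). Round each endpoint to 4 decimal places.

(0.2991, 0.4357)

p̂₁ = 127/256 = 0.49609, p̂₂ = 61/474 = 0.12869; p̂₁ − p̂₂ = 0.36740.
SE = √(0.000976503 + 0.000236562) = √0.001213065 = 0.034829.
The 95% critical value is z* = 1.960. Margin = 1.960·0.034829 = 0.06826.
CI: 0.36740 ± 0.06826 = (0.2991, 0.4357).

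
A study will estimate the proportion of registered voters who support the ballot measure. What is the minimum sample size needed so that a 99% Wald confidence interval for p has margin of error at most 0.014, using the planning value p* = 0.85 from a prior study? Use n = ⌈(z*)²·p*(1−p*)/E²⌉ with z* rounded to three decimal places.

n = 4317

z* = 2.576 at the 99% level.
p*(1−p*) = 0.85·0.15 = 0.1275.
(z*)²·p*(1−p*)/E² = 6.635776·0.1275/0.000196 = 4316.640.
⌈4316.640⌉ = 4317.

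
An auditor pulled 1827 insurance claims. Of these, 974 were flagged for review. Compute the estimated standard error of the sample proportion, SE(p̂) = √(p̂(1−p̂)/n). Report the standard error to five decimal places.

The sample proportion is 974/1827 = 0.53311.
p̂(1−p̂) = 0.248904.
SE = √(0.248904/1827) = √0.000136236 = 0.01167.

SE = 0.01167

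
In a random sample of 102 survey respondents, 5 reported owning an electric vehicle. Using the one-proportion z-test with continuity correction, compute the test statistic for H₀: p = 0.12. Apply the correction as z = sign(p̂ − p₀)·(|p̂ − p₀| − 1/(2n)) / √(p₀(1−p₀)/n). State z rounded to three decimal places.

The sample proportion is 5/102 = 0.04902. p̂ − p₀ = -0.070980.
1/(2n) = 0.004902.
Corrected numerator: |-0.070980| − 0.004902 = 0.066078.
SE₀ = √(0.12·0.88/102) = 0.032176.
z = (−)0.066078/0.032176 = -2.054.

z = -2.054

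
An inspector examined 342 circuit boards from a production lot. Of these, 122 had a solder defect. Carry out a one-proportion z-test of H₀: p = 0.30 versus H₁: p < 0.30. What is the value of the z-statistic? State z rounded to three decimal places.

z = 2.289

p̂ = 122/342 = 0.35673.
Under H₀, SE = √(p₀(1−p₀)/n) = √(0.30·0.70/342) = √0.000614035 = 0.024780.
z = (p̂ − p₀)/SE = (0.35673 − 0.30)/0.024780 = 2.289.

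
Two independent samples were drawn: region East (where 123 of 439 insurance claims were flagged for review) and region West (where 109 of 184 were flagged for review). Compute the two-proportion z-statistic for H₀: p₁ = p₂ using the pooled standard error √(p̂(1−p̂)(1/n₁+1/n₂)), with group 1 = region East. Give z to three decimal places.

z = -7.354

p̂₁ = 123/439 = 0.28018, p̂₂ = 109/184 = 0.59239.
Pooled p̂ = (123+109)/(439+184) = 232/623 = 0.37239.
SE = √[p̂(1−p̂)(1/n₁+1/n₂)] = √[0.37239·0.62761·(1/439+1/184)] ≈ 0.042457.
z = -0.31221/0.042457 = -7.354.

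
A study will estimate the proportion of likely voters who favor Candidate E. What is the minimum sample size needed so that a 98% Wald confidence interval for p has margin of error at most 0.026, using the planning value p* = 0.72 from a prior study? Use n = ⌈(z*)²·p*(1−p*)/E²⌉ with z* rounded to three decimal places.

n = 1614

The 98% critical value is z* = 2.326.
p*(1−p*) = 0.72·0.28 = 0.2016.
(z*)²·p*(1−p*)/E² = 5.410276·0.2016/0.000676 = 1613.479.
Rounding up, n = 1614.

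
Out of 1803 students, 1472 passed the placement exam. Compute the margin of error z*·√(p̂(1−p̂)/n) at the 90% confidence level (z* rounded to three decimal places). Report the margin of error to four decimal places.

ME = 0.0150

With x = 1472 successes in n = 1803, p̂ = 0.81642.
SE = √(p̂(1−p̂)/n) = √(0.149880/1803) = 0.009117.
For 90% confidence, z* = 1.645.
Margin of error = z*·SE = 1.645 × 0.009117 = 0.0150.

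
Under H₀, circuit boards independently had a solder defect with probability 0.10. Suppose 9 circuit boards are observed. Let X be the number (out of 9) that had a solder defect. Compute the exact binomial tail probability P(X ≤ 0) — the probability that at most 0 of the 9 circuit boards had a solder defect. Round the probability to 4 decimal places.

X is binomial with n = 9 and p = 0.10.
P(X ≤ 0) = C(9,0)·0.10^0·0.90^9.
= 0.387420 = 0.3874.

P = 0.3874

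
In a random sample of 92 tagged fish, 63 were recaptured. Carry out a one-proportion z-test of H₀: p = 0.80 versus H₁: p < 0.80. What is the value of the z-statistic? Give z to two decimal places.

z = -2.76

Sample proportion p̂ = 63/92 = 0.68478.
Null standard error: √(0.80·0.20/92) = √0.001739130 = 0.041703.
z = (p̂ − p₀)/SE = (0.68478 − 0.80)/0.041703 = -2.76.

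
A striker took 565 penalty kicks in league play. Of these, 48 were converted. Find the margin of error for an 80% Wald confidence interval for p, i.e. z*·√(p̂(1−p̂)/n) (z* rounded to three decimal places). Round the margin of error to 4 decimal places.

p̂ = 48/565 = 0.08496.
SE = √(p̂(1−p̂)/n) = √(0.077738/565) = 0.011730.
For 80% confidence, z* = 1.282.
Margin of error = z*·SE = 1.282 × 0.011730 = 0.0150.

ME = 0.0150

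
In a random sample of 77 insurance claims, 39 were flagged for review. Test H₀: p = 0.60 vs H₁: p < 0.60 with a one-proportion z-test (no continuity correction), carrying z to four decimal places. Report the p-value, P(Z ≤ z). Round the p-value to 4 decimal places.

p̂ = 39/77 = 0.50649.
Null standard error: √(0.60·0.40/77) = √0.003116883 = 0.055829.
Test statistic (full precision, shown to 4 dp): z = (39/77 − 0.60)/SE₀ ≈ -1.6749.
p-value = P(Z ≤ z) with z = -1.6749 → 0.0470.

p-value = 0.0470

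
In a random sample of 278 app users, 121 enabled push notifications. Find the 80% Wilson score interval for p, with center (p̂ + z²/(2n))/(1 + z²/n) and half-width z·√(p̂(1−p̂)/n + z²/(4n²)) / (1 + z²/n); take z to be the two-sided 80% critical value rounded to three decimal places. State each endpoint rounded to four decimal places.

p̂ = 121/278 = 0.43525; z = 1.282, so z² = 1.643524.
Denominator 1 + z²/n = 1 + 1.643524/278 = 1.005912.
Adjusted center: (0.43525 + z²/(2n))/1.005912 = 0.43563.
Radicand: p̂(1−p̂)/n + z²/(4n²) = 0.000884200 + 0.000005317 = 0.000889517.
Half-width = z·√(radicand)/denom = 1.282·0.029825/1.005912 = 0.03801.
CI: 0.43563 ± 0.03801 = (0.3976, 0.4736).

(0.3976, 0.4736)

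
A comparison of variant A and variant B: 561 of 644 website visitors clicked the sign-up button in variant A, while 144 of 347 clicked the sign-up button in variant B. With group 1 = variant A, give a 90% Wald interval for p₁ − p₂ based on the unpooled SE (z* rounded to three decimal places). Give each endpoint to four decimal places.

p̂₁ = 0.87112, p̂₂ = 0.41499, so the observed difference is 0.45613.
Unpooled SE = √(p̂₁(1−p̂₁)/n₁ + p̂₂(1−p̂₂)/n₂) = √(0.000174335 + 0.000699633) = 0.029563.
The 90% critical value is z* = 1.645. Margin = 1.645·0.029563 = 0.04863.
CI: 0.45613 ± 0.04863 = (0.4075, 0.5048).

(0.4075, 0.5048)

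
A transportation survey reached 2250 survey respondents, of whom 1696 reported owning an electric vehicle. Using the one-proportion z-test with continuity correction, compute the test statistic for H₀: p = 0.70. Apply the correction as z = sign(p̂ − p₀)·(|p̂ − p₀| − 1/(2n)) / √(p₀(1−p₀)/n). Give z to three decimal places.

z = 5.544

Sample proportion p̂ = 1696/2250 = 0.75378. p̂ − p₀ = 0.053778.
1/(2n) = 0.000222.
Corrected numerator: |0.053778| − 0.000222 = 0.053556.
Under H₀, SE = √(p₀(1−p₀)/n) = √(0.70·0.30/2250) = √0.000093333 = 0.009661.
z = (+)0.053556/0.009661 = 5.544.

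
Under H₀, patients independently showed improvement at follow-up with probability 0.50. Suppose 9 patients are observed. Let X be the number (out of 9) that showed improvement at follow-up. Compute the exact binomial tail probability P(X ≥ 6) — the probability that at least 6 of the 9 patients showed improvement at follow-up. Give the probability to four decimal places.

P = 0.2539

X is binomial with n = 9 and p = 0.50.
P(X ≥ 6) = C(9,6)·0.50^6·0.50^3 + C(9,7)·0.50^7·0.50^2 + C(9,8)·0.50^8·0.50^1 + C(9,9)·0.50^9·0.50^0.
= 0.164062 + 0.070312 + 0.017578 + 0.001953 = 0.2539.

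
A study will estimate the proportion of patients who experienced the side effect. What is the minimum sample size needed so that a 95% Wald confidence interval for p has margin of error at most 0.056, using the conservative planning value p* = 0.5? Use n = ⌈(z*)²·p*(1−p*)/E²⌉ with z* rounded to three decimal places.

n = 307

The 95% critical value is z* = 1.960.
p*(1−p*) = 0.2500.
Required n before rounding: 3.841600 × 0.2500 / 0.056² = 306.250.
⌈306.250⌉ = 307.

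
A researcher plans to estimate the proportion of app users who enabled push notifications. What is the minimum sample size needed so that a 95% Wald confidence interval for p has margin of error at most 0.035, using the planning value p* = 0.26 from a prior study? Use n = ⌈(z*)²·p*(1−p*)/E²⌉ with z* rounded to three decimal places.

For 95% confidence, z* = 1.960.
p*(1−p*) = 0.1924.
Required n before rounding: 3.841600 × 0.1924 / 0.035² = 603.366.
⌈603.366⌉ = 604.

n = 604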